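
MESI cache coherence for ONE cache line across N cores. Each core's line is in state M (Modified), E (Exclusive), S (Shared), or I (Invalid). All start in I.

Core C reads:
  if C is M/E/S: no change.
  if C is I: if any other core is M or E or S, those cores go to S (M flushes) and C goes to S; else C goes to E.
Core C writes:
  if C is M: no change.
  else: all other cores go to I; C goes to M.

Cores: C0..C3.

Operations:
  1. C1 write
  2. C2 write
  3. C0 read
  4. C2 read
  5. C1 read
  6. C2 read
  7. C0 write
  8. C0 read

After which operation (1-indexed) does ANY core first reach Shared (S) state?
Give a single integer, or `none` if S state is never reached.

Op 1: C1 write [C1 write: invalidate none -> C1=M] -> [I,M,I,I]
Op 2: C2 write [C2 write: invalidate ['C1=M'] -> C2=M] -> [I,I,M,I]
Op 3: C0 read [C0 read from I: others=['C2=M'] -> C0=S, others downsized to S] -> [S,I,S,I]
  -> First S state at op 3; remaining ops need not be traced.

Answer: 3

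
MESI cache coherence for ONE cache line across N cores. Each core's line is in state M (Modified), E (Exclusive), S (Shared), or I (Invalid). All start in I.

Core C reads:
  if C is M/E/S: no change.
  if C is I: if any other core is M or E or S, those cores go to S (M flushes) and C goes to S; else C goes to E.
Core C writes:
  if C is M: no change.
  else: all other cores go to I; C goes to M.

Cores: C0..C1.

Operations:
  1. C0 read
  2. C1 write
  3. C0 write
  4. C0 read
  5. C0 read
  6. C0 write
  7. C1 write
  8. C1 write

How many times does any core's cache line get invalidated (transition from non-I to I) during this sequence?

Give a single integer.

Answer: 3

Derivation:
Op 1: C0 read [C0 read from I: no other sharers -> C0=E (exclusive)] -> [E,I] (invalidations this op: 0; running total: 0)
Op 2: C1 write [C1 write: invalidate ['C0=E'] -> C1=M] -> [I,M] (invalidations this op: 1; running total: 1)
Op 3: C0 write [C0 write: invalidate ['C1=M'] -> C0=M] -> [M,I] (invalidations this op: 1; running total: 2)
Op 4: C0 read [C0 read: already in M, no change] -> [M,I] (invalidations this op: 0; running total: 2)
Op 5: C0 read [C0 read: already in M, no change] -> [M,I] (invalidations this op: 0; running total: 2)
Op 6: C0 write [C0 write: already M (modified), no change] -> [M,I] (invalidations this op: 0; running total: 2)
Op 7: C1 write [C1 write: invalidate ['C0=M'] -> C1=M] -> [I,M] (invalidations this op: 1; running total: 3)
Op 8: C1 write [C1 write: already M (modified), no change] -> [I,M] (invalidations this op: 0; running total: 3)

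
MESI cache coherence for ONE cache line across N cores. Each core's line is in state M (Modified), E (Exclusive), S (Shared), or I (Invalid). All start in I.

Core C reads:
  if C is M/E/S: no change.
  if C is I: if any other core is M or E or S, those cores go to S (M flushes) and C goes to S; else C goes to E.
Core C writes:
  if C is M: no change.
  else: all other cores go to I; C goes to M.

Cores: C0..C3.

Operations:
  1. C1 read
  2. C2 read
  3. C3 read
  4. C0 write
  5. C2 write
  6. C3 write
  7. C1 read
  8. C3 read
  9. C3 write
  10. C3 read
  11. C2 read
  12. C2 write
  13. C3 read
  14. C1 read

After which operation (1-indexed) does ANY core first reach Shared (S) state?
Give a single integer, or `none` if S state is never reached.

Op 1: C1 read [C1 read from I: no other sharers -> C1=E (exclusive)] -> [I,E,I,I]
Op 2: C2 read [C2 read from I: others=['C1=E'] -> C2=S, others downsized to S] -> [I,S,S,I]
  -> First S state at op 2; remaining ops need not be traced.

Answer: 2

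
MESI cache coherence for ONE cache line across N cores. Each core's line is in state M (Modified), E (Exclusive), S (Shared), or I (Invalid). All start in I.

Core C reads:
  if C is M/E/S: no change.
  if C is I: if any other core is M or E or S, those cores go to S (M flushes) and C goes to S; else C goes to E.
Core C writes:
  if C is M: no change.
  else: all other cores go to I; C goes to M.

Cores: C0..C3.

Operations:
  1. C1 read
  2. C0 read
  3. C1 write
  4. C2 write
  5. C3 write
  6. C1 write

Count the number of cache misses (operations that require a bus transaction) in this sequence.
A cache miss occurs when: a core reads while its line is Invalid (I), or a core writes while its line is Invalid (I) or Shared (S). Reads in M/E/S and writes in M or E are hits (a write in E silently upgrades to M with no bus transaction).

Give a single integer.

Op 1: C1 read [C1 read from I: no other sharers -> C1=E (exclusive)] -> [I,E,I,I] [MISS #1: read from I]
Op 2: C0 read [C0 read from I: others=['C1=E'] -> C0=S, others downsized to S] -> [S,S,I,I] [MISS #2: read from I]
Op 3: C1 write [C1 write: invalidate ['C0=S'] -> C1=M] -> [I,M,I,I] [MISS #3: write from S]
Op 4: C2 write [C2 write: invalidate ['C1=M'] -> C2=M] -> [I,I,M,I] [MISS #4: write from I]
Op 5: C3 write [C3 write: invalidate ['C2=M'] -> C3=M] -> [I,I,I,M] [MISS #5: write from I]
Op 6: C1 write [C1 write: invalidate ['C3=M'] -> C1=M] -> [I,M,I,I] [MISS #6: write from I]

Answer: 6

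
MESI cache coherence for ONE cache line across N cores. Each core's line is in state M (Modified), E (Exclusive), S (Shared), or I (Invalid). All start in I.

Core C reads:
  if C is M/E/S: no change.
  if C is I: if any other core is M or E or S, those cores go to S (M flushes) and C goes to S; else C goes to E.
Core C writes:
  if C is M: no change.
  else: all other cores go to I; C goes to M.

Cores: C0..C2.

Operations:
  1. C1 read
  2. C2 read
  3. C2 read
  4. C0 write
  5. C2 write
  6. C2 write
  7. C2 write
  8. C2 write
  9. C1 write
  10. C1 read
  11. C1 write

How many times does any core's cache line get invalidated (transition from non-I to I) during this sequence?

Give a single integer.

Answer: 4

Derivation:
Op 1: C1 read [C1 read from I: no other sharers -> C1=E (exclusive)] -> [I,E,I] (invalidations this op: 0; running total: 0)
Op 2: C2 read [C2 read from I: others=['C1=E'] -> C2=S, others downsized to S] -> [I,S,S] (invalidations this op: 0; running total: 0)
Op 3: C2 read [C2 read: already in S, no change] -> [I,S,S] (invalidations this op: 0; running total: 0)
Op 4: C0 write [C0 write: invalidate ['C1=S', 'C2=S'] -> C0=M] -> [M,I,I] (invalidations this op: 2; running total: 2)
Op 5: C2 write [C2 write: invalidate ['C0=M'] -> C2=M] -> [I,I,M] (invalidations this op: 1; running total: 3)
Op 6: C2 write [C2 write: already M (modified), no change] -> [I,I,M] (invalidations this op: 0; running total: 3)
Op 7: C2 write [C2 write: already M (modified), no change] -> [I,I,M] (invalidations this op: 0; running total: 3)
Op 8: C2 write [C2 write: already M (modified), no change] -> [I,I,M] (invalidations this op: 0; running total: 3)
Op 9: C1 write [C1 write: invalidate ['C2=M'] -> C1=M] -> [I,M,I] (invalidations this op: 1; running total: 4)
Op 10: C1 read [C1 read: already in M, no change] -> [I,M,I] (invalidations this op: 0; running total: 4)
Op 11: C1 write [C1 write: already M (modified), no change] -> [I,M,I] (invalidations this op: 0; running total: 4)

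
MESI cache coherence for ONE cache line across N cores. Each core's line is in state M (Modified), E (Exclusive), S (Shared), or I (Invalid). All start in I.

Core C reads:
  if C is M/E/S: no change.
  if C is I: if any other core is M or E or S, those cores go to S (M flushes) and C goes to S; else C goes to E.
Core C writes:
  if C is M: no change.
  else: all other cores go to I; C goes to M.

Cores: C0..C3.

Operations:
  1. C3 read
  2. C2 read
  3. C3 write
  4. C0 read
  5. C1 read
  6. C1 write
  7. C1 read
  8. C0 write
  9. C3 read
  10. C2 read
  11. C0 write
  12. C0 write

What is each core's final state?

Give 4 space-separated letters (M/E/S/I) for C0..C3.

Answer: M I I I

Derivation:
Op 1: C3 read [C3 read from I: no other sharers -> C3=E (exclusive)] -> [I,I,I,E]
Op 2: C2 read [C2 read from I: others=['C3=E'] -> C2=S, others downsized to S] -> [I,I,S,S]
Op 3: C3 write [C3 write: invalidate ['C2=S'] -> C3=M] -> [I,I,I,M]
Op 4: C0 read [C0 read from I: others=['C3=M'] -> C0=S, others downsized to S] -> [S,I,I,S]
Op 5: C1 read [C1 read from I: others=['C0=S', 'C3=S'] -> C1=S, others downsized to S] -> [S,S,I,S]
Op 6: C1 write [C1 write: invalidate ['C0=S', 'C3=S'] -> C1=M] -> [I,M,I,I]
Op 7: C1 read [C1 read: already in M, no change] -> [I,M,I,I]
Op 8: C0 write [C0 write: invalidate ['C1=M'] -> C0=M] -> [M,I,I,I]
Op 9: C3 read [C3 read from I: others=['C0=M'] -> C3=S, others downsized to S] -> [S,I,I,S]
Op 10: C2 read [C2 read from I: others=['C0=S', 'C3=S'] -> C2=S, others downsized to S] -> [S,I,S,S]
Op 11: C0 write [C0 write: invalidate ['C2=S', 'C3=S'] -> C0=M] -> [M,I,I,I]
Op 12: C0 write [C0 write: already M (modified), no change] -> [M,I,I,I]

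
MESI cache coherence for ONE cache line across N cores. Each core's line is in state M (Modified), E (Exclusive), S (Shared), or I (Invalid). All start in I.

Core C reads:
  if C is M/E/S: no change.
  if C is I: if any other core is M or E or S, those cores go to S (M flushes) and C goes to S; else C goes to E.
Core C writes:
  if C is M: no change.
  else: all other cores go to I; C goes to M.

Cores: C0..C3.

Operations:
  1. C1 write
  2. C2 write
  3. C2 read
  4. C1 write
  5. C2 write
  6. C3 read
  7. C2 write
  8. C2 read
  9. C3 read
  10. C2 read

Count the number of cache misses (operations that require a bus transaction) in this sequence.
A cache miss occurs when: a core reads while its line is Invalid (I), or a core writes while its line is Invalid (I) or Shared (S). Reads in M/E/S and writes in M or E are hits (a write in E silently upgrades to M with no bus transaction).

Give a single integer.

Answer: 7

Derivation:
Op 1: C1 write [C1 write: invalidate none -> C1=M] -> [I,M,I,I] [MISS #1: write from I]
Op 2: C2 write [C2 write: invalidate ['C1=M'] -> C2=M] -> [I,I,M,I] [MISS #2: write from I]
Op 3: C2 read [C2 read: already in M, no change] -> [I,I,M,I] [hit: read from M]
Op 4: C1 write [C1 write: invalidate ['C2=M'] -> C1=M] -> [I,M,I,I] [MISS #3: write from I]
Op 5: C2 write [C2 write: invalidate ['C1=M'] -> C2=M] -> [I,I,M,I] [MISS #4: write from I]
Op 6: C3 read [C3 read from I: others=['C2=M'] -> C3=S, others downsized to S] -> [I,I,S,S] [MISS #5: read from I]
Op 7: C2 write [C2 write: invalidate ['C3=S'] -> C2=M] -> [I,I,M,I] [MISS #6: write from S]
Op 8: C2 read [C2 read: already in M, no change] -> [I,I,M,I] [hit: read from M]
Op 9: C3 read [C3 read from I: others=['C2=M'] -> C3=S, others downsized to S] -> [I,I,S,S] [MISS #7: read from I]
Op 10: C2 read [C2 read: already in S, no change] -> [I,I,S,S] [hit: read from S]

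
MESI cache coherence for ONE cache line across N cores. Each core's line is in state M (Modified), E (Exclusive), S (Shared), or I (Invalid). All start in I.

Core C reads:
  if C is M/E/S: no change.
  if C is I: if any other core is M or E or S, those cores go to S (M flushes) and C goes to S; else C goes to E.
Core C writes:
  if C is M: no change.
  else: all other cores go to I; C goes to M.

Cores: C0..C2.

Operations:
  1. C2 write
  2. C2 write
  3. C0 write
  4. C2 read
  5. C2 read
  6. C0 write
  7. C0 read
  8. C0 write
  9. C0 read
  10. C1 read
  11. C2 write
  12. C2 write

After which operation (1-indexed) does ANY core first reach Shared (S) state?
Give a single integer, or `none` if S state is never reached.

Op 1: C2 write [C2 write: invalidate none -> C2=M] -> [I,I,M]
Op 2: C2 write [C2 write: already M (modified), no change] -> [I,I,M]
Op 3: C0 write [C0 write: invalidate ['C2=M'] -> C0=M] -> [M,I,I]
Op 4: C2 read [C2 read from I: others=['C0=M'] -> C2=S, others downsized to S] -> [S,I,S]
  -> First S state at op 4; remaining ops need not be traced.

Answer: 4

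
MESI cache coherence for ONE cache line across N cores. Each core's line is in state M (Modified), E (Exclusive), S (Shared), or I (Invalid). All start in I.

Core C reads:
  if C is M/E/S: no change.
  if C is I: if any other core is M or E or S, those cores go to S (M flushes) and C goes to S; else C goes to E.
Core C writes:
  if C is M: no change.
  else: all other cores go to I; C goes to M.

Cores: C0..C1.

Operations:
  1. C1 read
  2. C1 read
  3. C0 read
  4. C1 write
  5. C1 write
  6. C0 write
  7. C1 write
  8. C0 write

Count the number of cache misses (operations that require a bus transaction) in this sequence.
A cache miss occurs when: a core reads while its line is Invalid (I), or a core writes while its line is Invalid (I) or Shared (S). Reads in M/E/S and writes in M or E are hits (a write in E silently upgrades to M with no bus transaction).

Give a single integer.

Op 1: C1 read [C1 read from I: no other sharers -> C1=E (exclusive)] -> [I,E] [MISS #1: read from I]
Op 2: C1 read [C1 read: already in E, no change] -> [I,E] [hit: read from E]
Op 3: C0 read [C0 read from I: others=['C1=E'] -> C0=S, others downsized to S] -> [S,S] [MISS #2: read from I]
Op 4: C1 write [C1 write: invalidate ['C0=S'] -> C1=M] -> [I,M] [MISS #3: write from S]
Op 5: C1 write [C1 write: already M (modified), no change] -> [I,M] [hit: write from M]
Op 6: C0 write [C0 write: invalidate ['C1=M'] -> C0=M] -> [M,I] [MISS #4: write from I]
Op 7: C1 write [C1 write: invalidate ['C0=M'] -> C1=M] -> [I,M] [MISS #5: write from I]
Op 8: C0 write [C0 write: invalidate ['C1=M'] -> C0=M] -> [M,I] [MISS #6: write from I]

Answer: 6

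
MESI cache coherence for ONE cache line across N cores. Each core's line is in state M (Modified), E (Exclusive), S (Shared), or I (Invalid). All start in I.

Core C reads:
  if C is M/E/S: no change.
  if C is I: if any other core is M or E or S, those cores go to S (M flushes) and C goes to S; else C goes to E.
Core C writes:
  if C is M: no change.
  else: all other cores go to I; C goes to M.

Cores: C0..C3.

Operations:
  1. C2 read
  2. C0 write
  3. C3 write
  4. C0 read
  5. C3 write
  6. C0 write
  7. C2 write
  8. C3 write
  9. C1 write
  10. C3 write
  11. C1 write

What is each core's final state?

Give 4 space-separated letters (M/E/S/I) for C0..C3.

Op 1: C2 read [C2 read from I: no other sharers -> C2=E (exclusive)] -> [I,I,E,I]
Op 2: C0 write [C0 write: invalidate ['C2=E'] -> C0=M] -> [M,I,I,I]
Op 3: C3 write [C3 write: invalidate ['C0=M'] -> C3=M] -> [I,I,I,M]
Op 4: C0 read [C0 read from I: others=['C3=M'] -> C0=S, others downsized to S] -> [S,I,I,S]
Op 5: C3 write [C3 write: invalidate ['C0=S'] -> C3=M] -> [I,I,I,M]
Op 6: C0 write [C0 write: invalidate ['C3=M'] -> C0=M] -> [M,I,I,I]
Op 7: C2 write [C2 write: invalidate ['C0=M'] -> C2=M] -> [I,I,M,I]
Op 8: C3 write [C3 write: invalidate ['C2=M'] -> C3=M] -> [I,I,I,M]
Op 9: C1 write [C1 write: invalidate ['C3=M'] -> C1=M] -> [I,M,I,I]
Op 10: C3 write [C3 write: invalidate ['C1=M'] -> C3=M] -> [I,I,I,M]
Op 11: C1 write [C1 write: invalidate ['C3=M'] -> C1=M] -> [I,M,I,I]

Answer: I M I I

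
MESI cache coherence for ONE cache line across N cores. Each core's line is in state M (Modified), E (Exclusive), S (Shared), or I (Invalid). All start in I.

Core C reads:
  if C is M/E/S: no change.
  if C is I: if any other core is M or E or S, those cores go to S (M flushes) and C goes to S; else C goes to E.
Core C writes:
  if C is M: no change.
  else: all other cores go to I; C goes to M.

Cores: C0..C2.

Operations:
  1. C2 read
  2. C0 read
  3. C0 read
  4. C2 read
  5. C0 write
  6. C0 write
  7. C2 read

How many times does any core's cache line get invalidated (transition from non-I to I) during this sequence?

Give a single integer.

Op 1: C2 read [C2 read from I: no other sharers -> C2=E (exclusive)] -> [I,I,E] (invalidations this op: 0; running total: 0)
Op 2: C0 read [C0 read from I: others=['C2=E'] -> C0=S, others downsized to S] -> [S,I,S] (invalidations this op: 0; running total: 0)
Op 3: C0 read [C0 read: already in S, no change] -> [S,I,S] (invalidations this op: 0; running total: 0)
Op 4: C2 read [C2 read: already in S, no change] -> [S,I,S] (invalidations this op: 0; running total: 0)
Op 5: C0 write [C0 write: invalidate ['C2=S'] -> C0=M] -> [M,I,I] (invalidations this op: 1; running total: 1)
Op 6: C0 write [C0 write: already M (modified), no change] -> [M,I,I] (invalidations this op: 0; running total: 1)
Op 7: C2 read [C2 read from I: others=['C0=M'] -> C2=S, others downsized to S] -> [S,I,S] (invalidations this op: 0; running total: 1)

Answer: 1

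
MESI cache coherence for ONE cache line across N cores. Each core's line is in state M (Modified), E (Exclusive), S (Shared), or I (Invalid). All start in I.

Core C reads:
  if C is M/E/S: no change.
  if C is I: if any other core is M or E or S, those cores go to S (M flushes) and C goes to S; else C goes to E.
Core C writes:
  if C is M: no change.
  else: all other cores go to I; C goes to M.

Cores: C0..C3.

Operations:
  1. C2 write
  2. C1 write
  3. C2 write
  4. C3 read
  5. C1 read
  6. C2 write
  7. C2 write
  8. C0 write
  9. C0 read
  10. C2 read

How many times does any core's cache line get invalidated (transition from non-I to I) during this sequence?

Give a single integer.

Answer: 5

Derivation:
Op 1: C2 write [C2 write: invalidate none -> C2=M] -> [I,I,M,I] (invalidations this op: 0; running total: 0)
Op 2: C1 write [C1 write: invalidate ['C2=M'] -> C1=M] -> [I,M,I,I] (invalidations this op: 1; running total: 1)
Op 3: C2 write [C2 write: invalidate ['C1=M'] -> C2=M] -> [I,I,M,I] (invalidations this op: 1; running total: 2)
Op 4: C3 read [C3 read from I: others=['C2=M'] -> C3=S, others downsized to S] -> [I,I,S,S] (invalidations this op: 0; running total: 2)
Op 5: C1 read [C1 read from I: others=['C2=S', 'C3=S'] -> C1=S, others downsized to S] -> [I,S,S,S] (invalidations this op: 0; running total: 2)
Op 6: C2 write [C2 write: invalidate ['C1=S', 'C3=S'] -> C2=M] -> [I,I,M,I] (invalidations this op: 2; running total: 4)
Op 7: C2 write [C2 write: already M (modified), no change] -> [I,I,M,I] (invalidations this op: 0; running total: 4)
Op 8: C0 write [C0 write: invalidate ['C2=M'] -> C0=M] -> [M,I,I,I] (invalidations this op: 1; running total: 5)
Op 9: C0 read [C0 read: already in M, no change] -> [M,I,I,I] (invalidations this op: 0; running total: 5)
Op 10: C2 read [C2 read from I: others=['C0=M'] -> C2=S, others downsized to S] -> [S,I,S,I] (invalidations this op: 0; running total: 5)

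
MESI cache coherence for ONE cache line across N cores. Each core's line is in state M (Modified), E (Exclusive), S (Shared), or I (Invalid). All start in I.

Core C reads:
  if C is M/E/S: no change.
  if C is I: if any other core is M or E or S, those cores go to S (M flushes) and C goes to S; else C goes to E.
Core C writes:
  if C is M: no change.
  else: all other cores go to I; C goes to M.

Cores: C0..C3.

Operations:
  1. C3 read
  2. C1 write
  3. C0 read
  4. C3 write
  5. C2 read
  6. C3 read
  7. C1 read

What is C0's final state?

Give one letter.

Answer: I

Derivation:
Op 1: C3 read [C3 read from I: no other sharers -> C3=E (exclusive)] -> [I,I,I,E]
Op 2: C1 write [C1 write: invalidate ['C3=E'] -> C1=M] -> [I,M,I,I]
Op 3: C0 read [C0 read from I: others=['C1=M'] -> C0=S, others downsized to S] -> [S,S,I,I]
Op 4: C3 write [C3 write: invalidate ['C0=S', 'C1=S'] -> C3=M] -> [I,I,I,M]
Op 5: C2 read [C2 read from I: others=['C3=M'] -> C2=S, others downsized to S] -> [I,I,S,S]
Op 6: C3 read [C3 read: already in S, no change] -> [I,I,S,S]
Op 7: C1 read [C1 read from I: others=['C2=S', 'C3=S'] -> C1=S, others downsized to S] -> [I,S,S,S]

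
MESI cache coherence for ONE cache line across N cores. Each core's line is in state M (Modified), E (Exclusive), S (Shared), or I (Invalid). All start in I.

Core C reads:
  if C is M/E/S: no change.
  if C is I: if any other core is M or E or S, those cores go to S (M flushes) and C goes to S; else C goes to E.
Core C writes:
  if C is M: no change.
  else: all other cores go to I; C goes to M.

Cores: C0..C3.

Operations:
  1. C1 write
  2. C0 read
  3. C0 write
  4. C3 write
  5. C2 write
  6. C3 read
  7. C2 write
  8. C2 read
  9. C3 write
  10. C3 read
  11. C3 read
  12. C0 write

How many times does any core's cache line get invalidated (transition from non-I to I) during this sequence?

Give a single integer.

Op 1: C1 write [C1 write: invalidate none -> C1=M] -> [I,M,I,I] (invalidations this op: 0; running total: 0)
Op 2: C0 read [C0 read from I: others=['C1=M'] -> C0=S, others downsized to S] -> [S,S,I,I] (invalidations this op: 0; running total: 0)
Op 3: C0 write [C0 write: invalidate ['C1=S'] -> C0=M] -> [M,I,I,I] (invalidations this op: 1; running total: 1)
Op 4: C3 write [C3 write: invalidate ['C0=M'] -> C3=M] -> [I,I,I,M] (invalidations this op: 1; running total: 2)
Op 5: C2 write [C2 write: invalidate ['C3=M'] -> C2=M] -> [I,I,M,I] (invalidations this op: 1; running total: 3)
Op 6: C3 read [C3 read from I: others=['C2=M'] -> C3=S, others downsized to S] -> [I,I,S,S] (invalidations this op: 0; running total: 3)
Op 7: C2 write [C2 write: invalidate ['C3=S'] -> C2=M] -> [I,I,M,I] (invalidations this op: 1; running total: 4)
Op 8: C2 read [C2 read: already in M, no change] -> [I,I,M,I] (invalidations this op: 0; running total: 4)
Op 9: C3 write [C3 write: invalidate ['C2=M'] -> C3=M] -> [I,I,I,M] (invalidations this op: 1; running total: 5)
Op 10: C3 read [C3 read: already in M, no change] -> [I,I,I,M] (invalidations this op: 0; running total: 5)
Op 11: C3 read [C3 read: already in M, no change] -> [I,I,I,M] (invalidations this op: 0; running total: 5)
Op 12: C0 write [C0 write: invalidate ['C3=M'] -> C0=M] -> [M,I,I,I] (invalidations this op: 1; running total: 6)

Answer: 6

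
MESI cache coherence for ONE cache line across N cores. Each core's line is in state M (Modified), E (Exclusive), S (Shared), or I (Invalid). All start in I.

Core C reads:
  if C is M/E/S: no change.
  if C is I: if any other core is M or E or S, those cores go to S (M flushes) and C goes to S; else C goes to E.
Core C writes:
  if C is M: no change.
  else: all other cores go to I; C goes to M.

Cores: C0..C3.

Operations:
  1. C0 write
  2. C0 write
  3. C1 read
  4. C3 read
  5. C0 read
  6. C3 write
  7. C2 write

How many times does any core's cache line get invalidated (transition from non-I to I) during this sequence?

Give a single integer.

Answer: 3

Derivation:
Op 1: C0 write [C0 write: invalidate none -> C0=M] -> [M,I,I,I] (invalidations this op: 0; running total: 0)
Op 2: C0 write [C0 write: already M (modified), no change] -> [M,I,I,I] (invalidations this op: 0; running total: 0)
Op 3: C1 read [C1 read from I: others=['C0=M'] -> C1=S, others downsized to S] -> [S,S,I,I] (invalidations this op: 0; running total: 0)
Op 4: C3 read [C3 read from I: others=['C0=S', 'C1=S'] -> C3=S, others downsized to S] -> [S,S,I,S] (invalidations this op: 0; running total: 0)
Op 5: C0 read [C0 read: already in S, no change] -> [S,S,I,S] (invalidations this op: 0; running total: 0)
Op 6: C3 write [C3 write: invalidate ['C0=S', 'C1=S'] -> C3=M] -> [I,I,I,M] (invalidations this op: 2; running total: 2)
Op 7: C2 write [C2 write: invalidate ['C3=M'] -> C2=M] -> [I,I,M,I] (invalidations this op: 1; running total: 3)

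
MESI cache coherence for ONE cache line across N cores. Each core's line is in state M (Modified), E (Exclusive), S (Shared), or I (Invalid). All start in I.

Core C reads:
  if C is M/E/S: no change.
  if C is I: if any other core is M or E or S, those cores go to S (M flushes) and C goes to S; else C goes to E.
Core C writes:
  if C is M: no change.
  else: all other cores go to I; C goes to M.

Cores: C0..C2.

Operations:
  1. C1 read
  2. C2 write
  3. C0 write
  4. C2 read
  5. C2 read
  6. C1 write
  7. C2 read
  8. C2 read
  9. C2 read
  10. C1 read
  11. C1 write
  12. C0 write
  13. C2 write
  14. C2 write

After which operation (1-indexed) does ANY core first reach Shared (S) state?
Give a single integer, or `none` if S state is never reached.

Answer: 4

Derivation:
Op 1: C1 read [C1 read from I: no other sharers -> C1=E (exclusive)] -> [I,E,I]
Op 2: C2 write [C2 write: invalidate ['C1=E'] -> C2=M] -> [I,I,M]
Op 3: C0 write [C0 write: invalidate ['C2=M'] -> C0=M] -> [M,I,I]
Op 4: C2 read [C2 read from I: others=['C0=M'] -> C2=S, others downsized to S] -> [S,I,S]
  -> First S state at op 4; remaining ops need not be traced.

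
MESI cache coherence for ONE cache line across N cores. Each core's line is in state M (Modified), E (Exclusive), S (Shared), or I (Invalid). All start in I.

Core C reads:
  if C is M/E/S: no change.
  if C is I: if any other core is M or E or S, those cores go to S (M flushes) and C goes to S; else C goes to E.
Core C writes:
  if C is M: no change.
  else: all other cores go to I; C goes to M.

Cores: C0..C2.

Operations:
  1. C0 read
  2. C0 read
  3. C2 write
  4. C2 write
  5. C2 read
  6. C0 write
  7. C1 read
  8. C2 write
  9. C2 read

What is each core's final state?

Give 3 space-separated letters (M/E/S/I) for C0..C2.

Op 1: C0 read [C0 read from I: no other sharers -> C0=E (exclusive)] -> [E,I,I]
Op 2: C0 read [C0 read: already in E, no change] -> [E,I,I]
Op 3: C2 write [C2 write: invalidate ['C0=E'] -> C2=M] -> [I,I,M]
Op 4: C2 write [C2 write: already M (modified), no change] -> [I,I,M]
Op 5: C2 read [C2 read: already in M, no change] -> [I,I,M]
Op 6: C0 write [C0 write: invalidate ['C2=M'] -> C0=M] -> [M,I,I]
Op 7: C1 read [C1 read from I: others=['C0=M'] -> C1=S, others downsized to S] -> [S,S,I]
Op 8: C2 write [C2 write: invalidate ['C0=S', 'C1=S'] -> C2=M] -> [I,I,M]
Op 9: C2 read [C2 read: already in M, no change] -> [I,I,M]

Answer: I I M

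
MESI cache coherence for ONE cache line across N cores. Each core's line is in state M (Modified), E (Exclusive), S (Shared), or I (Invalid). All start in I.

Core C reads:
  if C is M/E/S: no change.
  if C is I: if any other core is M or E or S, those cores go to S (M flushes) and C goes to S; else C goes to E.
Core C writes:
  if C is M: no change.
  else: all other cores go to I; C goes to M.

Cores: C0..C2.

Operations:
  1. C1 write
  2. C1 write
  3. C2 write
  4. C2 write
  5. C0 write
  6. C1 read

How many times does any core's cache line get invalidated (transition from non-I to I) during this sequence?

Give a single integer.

Op 1: C1 write [C1 write: invalidate none -> C1=M] -> [I,M,I] (invalidations this op: 0; running total: 0)
Op 2: C1 write [C1 write: already M (modified), no change] -> [I,M,I] (invalidations this op: 0; running total: 0)
Op 3: C2 write [C2 write: invalidate ['C1=M'] -> C2=M] -> [I,I,M] (invalidations this op: 1; running total: 1)
Op 4: C2 write [C2 write: already M (modified), no change] -> [I,I,M] (invalidations this op: 0; running total: 1)
Op 5: C0 write [C0 write: invalidate ['C2=M'] -> C0=M] -> [M,I,I] (invalidations this op: 1; running total: 2)
Op 6: C1 read [C1 read from I: others=['C0=M'] -> C1=S, others downsized to S] -> [S,S,I] (invalidations this op: 0; running total: 2)

Answer: 2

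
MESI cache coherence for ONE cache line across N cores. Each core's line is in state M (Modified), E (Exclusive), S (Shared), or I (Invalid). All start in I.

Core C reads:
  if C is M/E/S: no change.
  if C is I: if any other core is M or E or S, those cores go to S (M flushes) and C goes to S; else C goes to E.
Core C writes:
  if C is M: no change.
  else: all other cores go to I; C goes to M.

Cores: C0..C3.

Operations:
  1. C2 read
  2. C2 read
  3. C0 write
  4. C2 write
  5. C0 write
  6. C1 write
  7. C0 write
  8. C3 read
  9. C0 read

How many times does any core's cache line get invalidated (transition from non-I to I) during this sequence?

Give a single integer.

Answer: 5

Derivation:
Op 1: C2 read [C2 read from I: no other sharers -> C2=E (exclusive)] -> [I,I,E,I] (invalidations this op: 0; running total: 0)
Op 2: C2 read [C2 read: already in E, no change] -> [I,I,E,I] (invalidations this op: 0; running total: 0)
Op 3: C0 write [C0 write: invalidate ['C2=E'] -> C0=M] -> [M,I,I,I] (invalidations this op: 1; running total: 1)
Op 4: C2 write [C2 write: invalidate ['C0=M'] -> C2=M] -> [I,I,M,I] (invalidations this op: 1; running total: 2)
Op 5: C0 write [C0 write: invalidate ['C2=M'] -> C0=M] -> [M,I,I,I] (invalidations this op: 1; running total: 3)
Op 6: C1 write [C1 write: invalidate ['C0=M'] -> C1=M] -> [I,M,I,I] (invalidations this op: 1; running total: 4)
Op 7: C0 write [C0 write: invalidate ['C1=M'] -> C0=M] -> [M,I,I,I] (invalidations this op: 1; running total: 5)
Op 8: C3 read [C3 read from I: others=['C0=M'] -> C3=S, others downsized to S] -> [S,I,I,S] (invalidations this op: 0; running total: 5)
Op 9: C0 read [C0 read: already in S, no change] -> [S,I,I,S] (invalidations this op: 0; running total: 5)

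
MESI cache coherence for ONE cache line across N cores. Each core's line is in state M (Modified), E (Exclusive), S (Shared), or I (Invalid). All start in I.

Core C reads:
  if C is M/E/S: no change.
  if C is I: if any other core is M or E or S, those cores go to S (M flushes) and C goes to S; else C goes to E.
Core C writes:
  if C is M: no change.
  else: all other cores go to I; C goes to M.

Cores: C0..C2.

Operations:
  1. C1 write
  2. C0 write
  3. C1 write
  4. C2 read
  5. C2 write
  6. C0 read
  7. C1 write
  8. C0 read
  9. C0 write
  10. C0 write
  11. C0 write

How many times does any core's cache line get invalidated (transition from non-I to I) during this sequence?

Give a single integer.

Answer: 6

Derivation:
Op 1: C1 write [C1 write: invalidate none -> C1=M] -> [I,M,I] (invalidations this op: 0; running total: 0)
Op 2: C0 write [C0 write: invalidate ['C1=M'] -> C0=M] -> [M,I,I] (invalidations this op: 1; running total: 1)
Op 3: C1 write [C1 write: invalidate ['C0=M'] -> C1=M] -> [I,M,I] (invalidations this op: 1; running total: 2)
Op 4: C2 read [C2 read from I: others=['C1=M'] -> C2=S, others downsized to S] -> [I,S,S] (invalidations this op: 0; running total: 2)
Op 5: C2 write [C2 write: invalidate ['C1=S'] -> C2=M] -> [I,I,M] (invalidations this op: 1; running total: 3)
Op 6: C0 read [C0 read from I: others=['C2=M'] -> C0=S, others downsized to S] -> [S,I,S] (invalidations this op: 0; running total: 3)
Op 7: C1 write [C1 write: invalidate ['C0=S', 'C2=S'] -> C1=M] -> [I,M,I] (invalidations this op: 2; running total: 5)
Op 8: C0 read [C0 read from I: others=['C1=M'] -> C0=S, others downsized to S] -> [S,S,I] (invalidations this op: 0; running total: 5)
Op 9: C0 write [C0 write: invalidate ['C1=S'] -> C0=M] -> [M,I,I] (invalidations this op: 1; running total: 6)
Op 10: C0 write [C0 write: already M (modified), no change] -> [M,I,I] (invalidations this op: 0; running total: 6)
Op 11: C0 write [C0 write: already M (modified), no change] -> [M,I,I] (invalidations this op: 0; running total: 6)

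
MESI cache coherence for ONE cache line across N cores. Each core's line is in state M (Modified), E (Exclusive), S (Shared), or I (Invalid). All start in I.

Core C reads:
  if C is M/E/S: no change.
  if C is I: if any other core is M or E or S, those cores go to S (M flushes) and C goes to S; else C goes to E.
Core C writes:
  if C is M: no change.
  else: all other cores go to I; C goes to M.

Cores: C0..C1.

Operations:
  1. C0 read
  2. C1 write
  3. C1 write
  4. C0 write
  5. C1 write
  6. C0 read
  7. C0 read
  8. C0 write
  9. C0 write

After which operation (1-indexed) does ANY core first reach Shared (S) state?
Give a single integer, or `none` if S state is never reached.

Answer: 6

Derivation:
Op 1: C0 read [C0 read from I: no other sharers -> C0=E (exclusive)] -> [E,I]
Op 2: C1 write [C1 write: invalidate ['C0=E'] -> C1=M] -> [I,M]
Op 3: C1 write [C1 write: already M (modified), no change] -> [I,M]
Op 4: C0 write [C0 write: invalidate ['C1=M'] -> C0=M] -> [M,I]
Op 5: C1 write [C1 write: invalidate ['C0=M'] -> C1=M] -> [I,M]
Op 6: C0 read [C0 read from I: others=['C1=M'] -> C0=S, others downsized to S] -> [S,S]
  -> First S state at op 6; remaining ops need not be traced.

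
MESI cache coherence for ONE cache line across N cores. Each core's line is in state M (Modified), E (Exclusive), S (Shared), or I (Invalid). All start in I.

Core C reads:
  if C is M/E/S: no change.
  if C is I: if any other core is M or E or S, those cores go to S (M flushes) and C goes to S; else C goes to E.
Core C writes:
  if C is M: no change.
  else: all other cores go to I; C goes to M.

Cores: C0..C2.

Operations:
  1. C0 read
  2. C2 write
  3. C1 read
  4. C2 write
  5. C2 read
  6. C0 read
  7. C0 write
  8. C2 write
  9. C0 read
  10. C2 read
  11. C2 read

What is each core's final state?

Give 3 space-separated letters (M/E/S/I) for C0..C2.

Op 1: C0 read [C0 read from I: no other sharers -> C0=E (exclusive)] -> [E,I,I]
Op 2: C2 write [C2 write: invalidate ['C0=E'] -> C2=M] -> [I,I,M]
Op 3: C1 read [C1 read from I: others=['C2=M'] -> C1=S, others downsized to S] -> [I,S,S]
Op 4: C2 write [C2 write: invalidate ['C1=S'] -> C2=M] -> [I,I,M]
Op 5: C2 read [C2 read: already in M, no change] -> [I,I,M]
Op 6: C0 read [C0 read from I: others=['C2=M'] -> C0=S, others downsized to S] -> [S,I,S]
Op 7: C0 write [C0 write: invalidate ['C2=S'] -> C0=M] -> [M,I,I]
Op 8: C2 write [C2 write: invalidate ['C0=M'] -> C2=M] -> [I,I,M]
Op 9: C0 read [C0 read from I: others=['C2=M'] -> C0=S, others downsized to S] -> [S,I,S]
Op 10: C2 read [C2 read: already in S, no change] -> [S,I,S]
Op 11: C2 read [C2 read: already in S, no change] -> [S,I,S]

Answer: S I S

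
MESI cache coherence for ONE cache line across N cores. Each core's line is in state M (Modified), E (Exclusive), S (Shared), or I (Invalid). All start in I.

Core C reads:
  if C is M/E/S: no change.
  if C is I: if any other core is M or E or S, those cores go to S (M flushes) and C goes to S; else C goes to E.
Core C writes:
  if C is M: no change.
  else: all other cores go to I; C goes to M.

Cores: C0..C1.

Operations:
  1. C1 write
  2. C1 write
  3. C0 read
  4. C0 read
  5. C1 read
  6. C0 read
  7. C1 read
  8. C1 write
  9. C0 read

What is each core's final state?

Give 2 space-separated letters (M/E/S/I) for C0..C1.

Answer: S S

Derivation:
Op 1: C1 write [C1 write: invalidate none -> C1=M] -> [I,M]
Op 2: C1 write [C1 write: already M (modified), no change] -> [I,M]
Op 3: C0 read [C0 read from I: others=['C1=M'] -> C0=S, others downsized to S] -> [S,S]
Op 4: C0 read [C0 read: already in S, no change] -> [S,S]
Op 5: C1 read [C1 read: already in S, no change] -> [S,S]
Op 6: C0 read [C0 read: already in S, no change] -> [S,S]
Op 7: C1 read [C1 read: already in S, no change] -> [S,S]
Op 8: C1 write [C1 write: invalidate ['C0=S'] -> C1=M] -> [I,M]
Op 9: C0 read [C0 read from I: others=['C1=M'] -> C0=S, others downsized to S] -> [S,S]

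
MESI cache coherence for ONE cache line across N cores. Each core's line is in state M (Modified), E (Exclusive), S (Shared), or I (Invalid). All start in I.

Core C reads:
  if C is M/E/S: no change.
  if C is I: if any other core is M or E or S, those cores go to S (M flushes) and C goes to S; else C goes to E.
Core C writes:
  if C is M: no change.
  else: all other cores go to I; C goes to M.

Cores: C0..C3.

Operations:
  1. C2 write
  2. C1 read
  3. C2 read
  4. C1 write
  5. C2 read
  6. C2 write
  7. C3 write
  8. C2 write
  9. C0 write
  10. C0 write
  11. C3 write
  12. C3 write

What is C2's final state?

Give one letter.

Answer: I

Derivation:
Op 1: C2 write [C2 write: invalidate none -> C2=M] -> [I,I,M,I]
Op 2: C1 read [C1 read from I: others=['C2=M'] -> C1=S, others downsized to S] -> [I,S,S,I]
Op 3: C2 read [C2 read: already in S, no change] -> [I,S,S,I]
Op 4: C1 write [C1 write: invalidate ['C2=S'] -> C1=M] -> [I,M,I,I]
Op 5: C2 read [C2 read from I: others=['C1=M'] -> C2=S, others downsized to S] -> [I,S,S,I]
Op 6: C2 write [C2 write: invalidate ['C1=S'] -> C2=M] -> [I,I,M,I]
Op 7: C3 write [C3 write: invalidate ['C2=M'] -> C3=M] -> [I,I,I,M]
Op 8: C2 write [C2 write: invalidate ['C3=M'] -> C2=M] -> [I,I,M,I]
Op 9: C0 write [C0 write: invalidate ['C2=M'] -> C0=M] -> [M,I,I,I]
Op 10: C0 write [C0 write: already M (modified), no change] -> [M,I,I,I]
Op 11: C3 write [C3 write: invalidate ['C0=M'] -> C3=M] -> [I,I,I,M]
Op 12: C3 write [C3 write: already M (modified), no change] -> [I,I,I,M]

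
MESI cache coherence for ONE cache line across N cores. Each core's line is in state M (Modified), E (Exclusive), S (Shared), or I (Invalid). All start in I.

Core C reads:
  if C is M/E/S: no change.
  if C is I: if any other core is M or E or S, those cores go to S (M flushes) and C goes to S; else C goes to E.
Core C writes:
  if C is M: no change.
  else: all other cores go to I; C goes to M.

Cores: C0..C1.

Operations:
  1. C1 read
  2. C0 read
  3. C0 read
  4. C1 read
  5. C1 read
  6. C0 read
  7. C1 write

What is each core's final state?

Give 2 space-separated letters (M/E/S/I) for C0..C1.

Op 1: C1 read [C1 read from I: no other sharers -> C1=E (exclusive)] -> [I,E]
Op 2: C0 read [C0 read from I: others=['C1=E'] -> C0=S, others downsized to S] -> [S,S]
Op 3: C0 read [C0 read: already in S, no change] -> [S,S]
Op 4: C1 read [C1 read: already in S, no change] -> [S,S]
Op 5: C1 read [C1 read: already in S, no change] -> [S,S]
Op 6: C0 read [C0 read: already in S, no change] -> [S,S]
Op 7: C1 write [C1 write: invalidate ['C0=S'] -> C1=M] -> [I,M]

Answer: I M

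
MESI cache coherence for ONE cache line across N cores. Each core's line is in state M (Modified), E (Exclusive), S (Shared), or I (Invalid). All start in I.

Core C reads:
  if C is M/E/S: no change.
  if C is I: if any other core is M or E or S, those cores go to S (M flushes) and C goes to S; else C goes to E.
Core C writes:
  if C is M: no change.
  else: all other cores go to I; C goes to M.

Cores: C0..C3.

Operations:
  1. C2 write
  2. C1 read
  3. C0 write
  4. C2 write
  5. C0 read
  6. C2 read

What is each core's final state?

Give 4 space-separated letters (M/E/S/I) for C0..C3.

Answer: S I S I

Derivation:
Op 1: C2 write [C2 write: invalidate none -> C2=M] -> [I,I,M,I]
Op 2: C1 read [C1 read from I: others=['C2=M'] -> C1=S, others downsized to S] -> [I,S,S,I]
Op 3: C0 write [C0 write: invalidate ['C1=S', 'C2=S'] -> C0=M] -> [M,I,I,I]
Op 4: C2 write [C2 write: invalidate ['C0=M'] -> C2=M] -> [I,I,M,I]
Op 5: C0 read [C0 read from I: others=['C2=M'] -> C0=S, others downsized to S] -> [S,I,S,I]
Op 6: C2 read [C2 read: already in S, no change] -> [S,I,S,I]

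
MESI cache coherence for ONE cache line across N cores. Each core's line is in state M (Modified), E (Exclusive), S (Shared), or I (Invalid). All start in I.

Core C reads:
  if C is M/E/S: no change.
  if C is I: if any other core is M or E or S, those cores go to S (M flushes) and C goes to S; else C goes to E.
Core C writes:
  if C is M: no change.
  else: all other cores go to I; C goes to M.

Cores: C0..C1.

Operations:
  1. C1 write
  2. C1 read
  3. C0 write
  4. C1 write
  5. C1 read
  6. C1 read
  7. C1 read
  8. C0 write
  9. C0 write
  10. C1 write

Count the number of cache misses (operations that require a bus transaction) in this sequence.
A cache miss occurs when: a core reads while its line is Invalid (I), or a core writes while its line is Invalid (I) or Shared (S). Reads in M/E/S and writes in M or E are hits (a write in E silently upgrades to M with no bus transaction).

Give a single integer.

Answer: 5

Derivation:
Op 1: C1 write [C1 write: invalidate none -> C1=M] -> [I,M] [MISS #1: write from I]
Op 2: C1 read [C1 read: already in M, no change] -> [I,M] [hit: read from M]
Op 3: C0 write [C0 write: invalidate ['C1=M'] -> C0=M] -> [M,I] [MISS #2: write from I]
Op 4: C1 write [C1 write: invalidate ['C0=M'] -> C1=M] -> [I,M] [MISS #3: write from I]
Op 5: C1 read [C1 read: already in M, no change] -> [I,M] [hit: read from M]
Op 6: C1 read [C1 read: already in M, no change] -> [I,M] [hit: read from M]
Op 7: C1 read [C1 read: already in M, no change] -> [I,M] [hit: read from M]
Op 8: C0 write [C0 write: invalidate ['C1=M'] -> C0=M] -> [M,I] [MISS #4: write from I]
Op 9: C0 write [C0 write: already M (modified), no change] -> [M,I] [hit: write from M]
Op 10: C1 write [C1 write: invalidate ['C0=M'] -> C1=M] -> [I,M] [MISS #5: write from I]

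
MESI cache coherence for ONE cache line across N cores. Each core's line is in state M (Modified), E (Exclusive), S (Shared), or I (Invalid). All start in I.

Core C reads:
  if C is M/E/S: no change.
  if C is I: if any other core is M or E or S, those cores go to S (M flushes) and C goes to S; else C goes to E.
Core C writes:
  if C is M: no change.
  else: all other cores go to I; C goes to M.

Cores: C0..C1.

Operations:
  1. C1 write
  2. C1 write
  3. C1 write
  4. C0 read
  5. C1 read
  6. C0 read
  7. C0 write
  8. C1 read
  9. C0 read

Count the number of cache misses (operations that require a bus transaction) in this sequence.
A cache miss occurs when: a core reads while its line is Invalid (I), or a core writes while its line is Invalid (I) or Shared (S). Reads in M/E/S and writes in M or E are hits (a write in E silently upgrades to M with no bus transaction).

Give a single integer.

Answer: 4

Derivation:
Op 1: C1 write [C1 write: invalidate none -> C1=M] -> [I,M] [MISS #1: write from I]
Op 2: C1 write [C1 write: already M (modified), no change] -> [I,M] [hit: write from M]
Op 3: C1 write [C1 write: already M (modified), no change] -> [I,M] [hit: write from M]
Op 4: C0 read [C0 read from I: others=['C1=M'] -> C0=S, others downsized to S] -> [S,S] [MISS #2: read from I]
Op 5: C1 read [C1 read: already in S, no change] -> [S,S] [hit: read from S]
Op 6: C0 read [C0 read: already in S, no change] -> [S,S] [hit: read from S]
Op 7: C0 write [C0 write: invalidate ['C1=S'] -> C0=M] -> [M,I] [MISS #3: write from S]
Op 8: C1 read [C1 read from I: others=['C0=M'] -> C1=S, others downsized to S] -> [S,S] [MISS #4: read from I]
Op 9: C0 read [C0 read: already in S, no change] -> [S,S] [hit: read from S]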